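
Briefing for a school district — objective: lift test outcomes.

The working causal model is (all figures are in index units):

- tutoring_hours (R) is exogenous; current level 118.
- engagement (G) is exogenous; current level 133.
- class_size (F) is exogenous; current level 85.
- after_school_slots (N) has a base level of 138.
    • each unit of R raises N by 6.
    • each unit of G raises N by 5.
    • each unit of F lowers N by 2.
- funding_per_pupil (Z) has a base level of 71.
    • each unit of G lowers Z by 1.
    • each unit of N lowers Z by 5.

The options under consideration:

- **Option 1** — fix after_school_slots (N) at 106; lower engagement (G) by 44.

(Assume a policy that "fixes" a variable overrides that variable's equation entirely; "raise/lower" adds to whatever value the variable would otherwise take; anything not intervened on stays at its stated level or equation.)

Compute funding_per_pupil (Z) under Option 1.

Option 1 (N := 106, G − 44):
  R = 118
  G = 133 − 44 = 89
  F = 85
  N = 106
  Z = 71 − 89 − 5·106 = -548

-548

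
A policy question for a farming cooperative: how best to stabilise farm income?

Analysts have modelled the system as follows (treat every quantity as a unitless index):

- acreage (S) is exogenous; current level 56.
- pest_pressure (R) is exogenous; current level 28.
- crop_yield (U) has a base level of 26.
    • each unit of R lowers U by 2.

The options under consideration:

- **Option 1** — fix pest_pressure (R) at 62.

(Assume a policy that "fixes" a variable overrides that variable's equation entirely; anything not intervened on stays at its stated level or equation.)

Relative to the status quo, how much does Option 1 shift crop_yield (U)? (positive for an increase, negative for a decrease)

Baseline:
  R = 28
  U = 26 − 2·28 = -30
Option 1 (R := 62):
  R = 62
  U = 26 − 2·62 = -98
Change in U: -98 − (-30) = -68

-68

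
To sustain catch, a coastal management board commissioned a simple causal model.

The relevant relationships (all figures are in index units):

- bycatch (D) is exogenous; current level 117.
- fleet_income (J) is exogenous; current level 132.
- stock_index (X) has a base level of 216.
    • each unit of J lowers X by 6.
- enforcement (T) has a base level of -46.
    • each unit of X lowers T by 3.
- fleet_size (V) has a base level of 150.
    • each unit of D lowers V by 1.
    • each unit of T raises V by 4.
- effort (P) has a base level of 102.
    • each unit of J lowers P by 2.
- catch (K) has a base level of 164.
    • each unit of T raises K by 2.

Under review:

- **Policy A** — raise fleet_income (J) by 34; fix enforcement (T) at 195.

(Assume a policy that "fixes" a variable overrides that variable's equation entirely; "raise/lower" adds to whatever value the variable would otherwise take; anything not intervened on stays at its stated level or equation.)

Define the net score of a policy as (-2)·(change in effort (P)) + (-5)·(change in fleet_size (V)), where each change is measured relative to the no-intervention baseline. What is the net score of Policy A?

29876

Baseline:
  D = 117
  J = 132
  X = 216 − 6·132 = -576
  T = -46 − 3·(-576) = 1682
  V = 150 − 117 + 4·1682 = 6761
  P = 102 − 2·132 = -162
Policy A (J + 34, T := 195):
  D = 117
  J = 132 + 34 = 166
  X = 216 − 6·166 = -780
  T = 195
  V = 150 − 117 + 4·195 = 813
  P = 102 − 2·166 = -230
ΔP = -230 − (-162) = -68; ΔV = 813 − 6761 = -5948
Score = (-2)·(-68) + (-5)·(-5948) = 29876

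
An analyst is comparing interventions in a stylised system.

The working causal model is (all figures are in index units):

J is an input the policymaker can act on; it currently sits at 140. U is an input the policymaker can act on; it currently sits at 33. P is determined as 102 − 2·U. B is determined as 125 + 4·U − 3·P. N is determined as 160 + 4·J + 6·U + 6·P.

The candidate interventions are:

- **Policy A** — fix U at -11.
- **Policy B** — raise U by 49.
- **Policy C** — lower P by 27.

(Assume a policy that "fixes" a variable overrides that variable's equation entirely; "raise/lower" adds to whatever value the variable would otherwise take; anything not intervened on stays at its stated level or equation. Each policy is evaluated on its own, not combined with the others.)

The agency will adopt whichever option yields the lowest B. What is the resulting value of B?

Policy A (U := -11):
  U = -11
  P = 102 − 2·(-11) = 124
  B = 125 + 4·(-11) − 3·124 = -291
Policy B (U + 49):
  U = 33 + 49 = 82
  P = 102 − 2·82 = -62
  B = 125 + 4·82 − 3·(-62) = 639
Policy C (P − 27):
  U = 33
  P = 102 − 2·33 (−27 from intervention) = 9
  B = 125 + 4·33 − 3·9 = 230
Comparing — Policy A: B=-291, Policy B: B=639, Policy C: B=230. Lowest is -291 (Policy A).

-291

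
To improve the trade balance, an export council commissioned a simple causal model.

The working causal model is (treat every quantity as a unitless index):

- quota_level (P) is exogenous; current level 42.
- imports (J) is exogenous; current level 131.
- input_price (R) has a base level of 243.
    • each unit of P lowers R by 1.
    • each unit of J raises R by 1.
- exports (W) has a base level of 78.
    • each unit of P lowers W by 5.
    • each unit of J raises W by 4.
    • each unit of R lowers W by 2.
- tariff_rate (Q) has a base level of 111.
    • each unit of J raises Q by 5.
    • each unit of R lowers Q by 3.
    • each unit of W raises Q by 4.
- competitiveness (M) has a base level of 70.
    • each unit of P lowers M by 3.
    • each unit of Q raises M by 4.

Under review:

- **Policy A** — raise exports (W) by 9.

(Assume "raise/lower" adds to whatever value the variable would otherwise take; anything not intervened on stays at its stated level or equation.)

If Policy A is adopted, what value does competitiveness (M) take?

-5184

Policy A (W + 9):
  P = 42
  J = 131
  R = 243 − 42 + 131 = 332
  W = 78 − 5·42 + 4·131 − 2·332 (+9 from intervention) = -263
  Q = 111 + 5·131 − 3·332 + 4·(-263) = -1282
  M = 70 − 3·42 + 4·(-1282) = -5184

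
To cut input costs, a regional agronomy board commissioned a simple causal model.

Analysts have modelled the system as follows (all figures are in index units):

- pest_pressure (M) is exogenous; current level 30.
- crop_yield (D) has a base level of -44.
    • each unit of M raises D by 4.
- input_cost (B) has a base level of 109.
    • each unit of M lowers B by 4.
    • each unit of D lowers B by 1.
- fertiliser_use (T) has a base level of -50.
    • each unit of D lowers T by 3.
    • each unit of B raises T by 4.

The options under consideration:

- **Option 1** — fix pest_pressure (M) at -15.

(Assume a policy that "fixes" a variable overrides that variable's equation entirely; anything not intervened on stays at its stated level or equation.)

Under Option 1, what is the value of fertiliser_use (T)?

Option 1 (M := -15):
  M = -15
  D = -44 + 4·(-15) = -104
  B = 109 − 4·(-15) − (-104) = 273
  T = -50 − 3·(-104) + 4·273 = 1354

1354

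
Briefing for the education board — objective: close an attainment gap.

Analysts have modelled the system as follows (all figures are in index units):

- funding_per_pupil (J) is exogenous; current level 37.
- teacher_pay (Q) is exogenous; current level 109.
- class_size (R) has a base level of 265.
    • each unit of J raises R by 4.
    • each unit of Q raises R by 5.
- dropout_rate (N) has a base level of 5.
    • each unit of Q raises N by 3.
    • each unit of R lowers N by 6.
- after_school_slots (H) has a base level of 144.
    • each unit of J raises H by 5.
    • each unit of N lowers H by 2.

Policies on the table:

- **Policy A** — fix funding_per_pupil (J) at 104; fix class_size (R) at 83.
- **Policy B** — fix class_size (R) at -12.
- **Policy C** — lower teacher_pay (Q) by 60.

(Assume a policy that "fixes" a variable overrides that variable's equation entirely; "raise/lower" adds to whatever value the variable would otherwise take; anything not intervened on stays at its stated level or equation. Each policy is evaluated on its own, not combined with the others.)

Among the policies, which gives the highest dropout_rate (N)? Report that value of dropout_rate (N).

Policy A (J := 104, R := 83):
  J = 104
  Q = 109
  R = 83
  N = 5 + 3·109 − 6·83 = -166
Policy B (R := -12):
  J = 37
  Q = 109
  R = -12
  N = 5 + 3·109 − 6·(-12) = 404
Policy C (Q − 60):
  J = 37
  Q = 109 − 60 = 49
  R = 265 + 4·37 + 5·49 = 658
  N = 5 + 3·49 − 6·658 = -3796
Comparing — Policy A: N=-166, Policy B: N=404, Policy C: N=-3796. Highest is 404 (Policy B).

404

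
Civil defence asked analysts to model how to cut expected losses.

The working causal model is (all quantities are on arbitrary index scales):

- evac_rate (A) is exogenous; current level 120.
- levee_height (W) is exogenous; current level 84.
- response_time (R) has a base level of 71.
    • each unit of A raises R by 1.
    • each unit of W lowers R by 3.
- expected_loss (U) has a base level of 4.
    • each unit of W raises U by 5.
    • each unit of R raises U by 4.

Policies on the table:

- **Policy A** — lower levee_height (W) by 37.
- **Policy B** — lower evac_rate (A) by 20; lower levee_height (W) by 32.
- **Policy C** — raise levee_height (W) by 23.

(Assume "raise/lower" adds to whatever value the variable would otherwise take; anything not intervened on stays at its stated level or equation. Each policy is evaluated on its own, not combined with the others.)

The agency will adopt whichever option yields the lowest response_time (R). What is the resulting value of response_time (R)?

Policy A (W − 37):
  A = 120
  W = 84 − 37 = 47
  R = 71 + 120 − 3·47 = 50
Policy B (A − 20, W − 32):
  A = 120 − 20 = 100
  W = 84 − 32 = 52
  R = 71 + 100 − 3·52 = 15
Policy C (W + 23):
  A = 120
  W = 84 + 23 = 107
  R = 71 + 120 − 3·107 = -130
Comparing — Policy A: R=50, Policy B: R=15, Policy C: R=-130. Lowest is -130 (Policy C).

-130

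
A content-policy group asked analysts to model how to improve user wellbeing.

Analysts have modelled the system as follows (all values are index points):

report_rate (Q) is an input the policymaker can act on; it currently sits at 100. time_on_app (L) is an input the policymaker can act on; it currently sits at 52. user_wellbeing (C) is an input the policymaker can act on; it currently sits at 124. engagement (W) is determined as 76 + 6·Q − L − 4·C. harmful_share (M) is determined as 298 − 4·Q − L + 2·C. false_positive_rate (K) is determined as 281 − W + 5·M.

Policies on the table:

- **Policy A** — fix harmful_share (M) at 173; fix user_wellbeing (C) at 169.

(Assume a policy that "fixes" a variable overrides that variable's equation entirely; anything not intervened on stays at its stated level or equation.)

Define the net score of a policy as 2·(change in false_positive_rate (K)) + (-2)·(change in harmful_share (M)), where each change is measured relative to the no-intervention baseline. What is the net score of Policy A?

992

Baseline:
  Q = 100
  L = 52
  C = 124
  W = 76 + 6·100 − 52 − 4·124 = 128
  M = 298 − 4·100 − 52 + 2·124 = 94
  K = 281 − 128 + 5·94 = 623
Policy A (M := 173, C := 169):
  Q = 100
  L = 52
  C = 169
  W = 76 + 6·100 − 52 − 4·169 = -52
  M = 173
  K = 281 − (-52) + 5·173 = 1198
ΔK = 1198 − 623 = 575; ΔM = 173 − 94 = 79
Score = 2·575 + (-2)·79 = 992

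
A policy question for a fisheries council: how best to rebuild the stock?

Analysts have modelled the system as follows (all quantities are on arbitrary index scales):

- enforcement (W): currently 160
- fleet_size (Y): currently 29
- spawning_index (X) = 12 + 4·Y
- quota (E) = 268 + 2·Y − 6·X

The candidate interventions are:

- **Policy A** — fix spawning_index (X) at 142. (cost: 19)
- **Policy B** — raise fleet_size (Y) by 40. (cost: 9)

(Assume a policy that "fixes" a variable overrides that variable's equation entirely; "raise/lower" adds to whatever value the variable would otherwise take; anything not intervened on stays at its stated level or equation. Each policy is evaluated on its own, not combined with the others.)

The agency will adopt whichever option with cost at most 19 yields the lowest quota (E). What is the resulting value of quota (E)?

-1322

Policy A (X := 142):
  Y = 29
  X = 142
  E = 268 + 2·29 − 6·142 = -526
Policy B (Y + 40):
  Y = 29 + 40 = 69
  X = 12 + 4·69 = 288
  E = 268 + 2·69 − 6·288 = -1322
Comparing — Policy A: E=-526, Policy B: E=-1322. Lowest is -1322 (Policy B).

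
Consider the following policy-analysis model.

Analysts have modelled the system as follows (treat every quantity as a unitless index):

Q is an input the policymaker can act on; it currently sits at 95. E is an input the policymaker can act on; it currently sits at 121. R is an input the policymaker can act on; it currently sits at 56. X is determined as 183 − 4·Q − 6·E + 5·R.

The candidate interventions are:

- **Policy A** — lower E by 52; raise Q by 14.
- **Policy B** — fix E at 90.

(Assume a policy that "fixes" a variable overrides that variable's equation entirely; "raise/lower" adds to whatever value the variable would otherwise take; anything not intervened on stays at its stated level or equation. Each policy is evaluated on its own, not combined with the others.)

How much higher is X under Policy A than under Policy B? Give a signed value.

70

Policy A (E − 52, Q + 14):
  Q = 95 + 14 = 109
  E = 121 − 52 = 69
  R = 56
  X = 183 − 4·109 − 6·69 + 5·56 = -387
Policy B (E := 90):
  Q = 95
  E = 90
  R = 56
  X = 183 − 4·95 − 6·90 + 5·56 = -457
X: -387 − (-457) = 70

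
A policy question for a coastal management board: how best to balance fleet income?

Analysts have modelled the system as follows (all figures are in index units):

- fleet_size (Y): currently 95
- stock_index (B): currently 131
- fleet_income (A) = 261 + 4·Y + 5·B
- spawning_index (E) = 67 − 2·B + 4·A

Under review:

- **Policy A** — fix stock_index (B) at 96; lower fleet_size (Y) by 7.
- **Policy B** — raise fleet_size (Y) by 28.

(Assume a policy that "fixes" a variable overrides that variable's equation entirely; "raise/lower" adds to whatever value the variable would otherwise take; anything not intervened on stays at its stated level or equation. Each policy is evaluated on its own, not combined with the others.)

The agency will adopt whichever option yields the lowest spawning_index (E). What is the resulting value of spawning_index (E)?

4247

Policy A (B := 96, Y − 7):
  Y = 95 − 7 = 88
  B = 96
  A = 261 + 4·88 + 5·96 = 1093
  E = 67 − 2·96 + 4·1093 = 4247
Policy B (Y + 28):
  Y = 95 + 28 = 123
  B = 131
  A = 261 + 4·123 + 5·131 = 1408
  E = 67 − 2·131 + 4·1408 = 5437
Comparing — Policy A: E=4247, Policy B: E=5437. Lowest is 4247 (Policy A).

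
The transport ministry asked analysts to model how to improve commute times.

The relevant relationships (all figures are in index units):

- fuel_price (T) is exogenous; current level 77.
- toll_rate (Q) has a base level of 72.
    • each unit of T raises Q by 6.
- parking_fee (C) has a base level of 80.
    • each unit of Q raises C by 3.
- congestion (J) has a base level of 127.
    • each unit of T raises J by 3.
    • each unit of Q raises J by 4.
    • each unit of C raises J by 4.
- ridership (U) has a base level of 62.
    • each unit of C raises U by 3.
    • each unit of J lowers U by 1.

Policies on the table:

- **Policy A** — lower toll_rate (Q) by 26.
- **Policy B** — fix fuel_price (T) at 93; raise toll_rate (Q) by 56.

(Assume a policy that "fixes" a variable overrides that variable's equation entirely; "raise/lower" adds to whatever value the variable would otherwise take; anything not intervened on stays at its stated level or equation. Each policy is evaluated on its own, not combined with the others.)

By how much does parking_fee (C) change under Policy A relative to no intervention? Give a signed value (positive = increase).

Baseline:
  T = 77
  Q = 72 + 6·77 = 534
  C = 80 + 3·534 = 1682
Policy A (Q − 26):
  T = 77
  Q = 72 + 6·77 (−26 from intervention) = 508
  C = 80 + 3·508 = 1604
Change in C: 1604 − 1682 = -78

-78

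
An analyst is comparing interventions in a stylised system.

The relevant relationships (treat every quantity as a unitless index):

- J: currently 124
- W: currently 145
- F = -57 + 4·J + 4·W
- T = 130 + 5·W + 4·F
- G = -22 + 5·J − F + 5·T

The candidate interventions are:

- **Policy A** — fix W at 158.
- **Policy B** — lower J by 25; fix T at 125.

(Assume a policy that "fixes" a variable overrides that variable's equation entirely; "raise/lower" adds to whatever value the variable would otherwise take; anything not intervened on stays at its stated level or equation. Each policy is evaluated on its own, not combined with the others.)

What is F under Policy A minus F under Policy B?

152

Policy A (W := 158):
  J = 124
  W = 158
  F = -57 + 4·124 + 4·158 = 1071
Policy B (J − 25, T := 125):
  J = 124 − 25 = 99
  W = 145
  F = -57 + 4·99 + 4·145 = 919
F: 1071 − 919 = 152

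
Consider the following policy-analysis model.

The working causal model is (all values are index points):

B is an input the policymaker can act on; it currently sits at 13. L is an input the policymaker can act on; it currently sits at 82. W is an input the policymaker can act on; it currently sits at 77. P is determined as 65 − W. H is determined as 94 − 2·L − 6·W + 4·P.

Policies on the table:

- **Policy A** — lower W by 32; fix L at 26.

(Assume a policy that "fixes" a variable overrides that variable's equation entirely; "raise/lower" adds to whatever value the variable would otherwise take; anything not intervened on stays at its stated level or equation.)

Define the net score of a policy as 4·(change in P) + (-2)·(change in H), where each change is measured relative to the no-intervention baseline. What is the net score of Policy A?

Baseline:
  L = 82
  W = 77
  P = 65 − 77 = -12
  H = 94 − 2·82 − 6·77 + 4·(-12) = -580
Policy A (W − 32, L := 26):
  L = 26
  W = 77 − 32 = 45
  P = 65 − 45 = 20
  H = 94 − 2·26 − 6·45 + 4·20 = -148
ΔP = 20 − (-12) = 32; ΔH = -148 − (-580) = 432
Score = 4·32 + (-2)·432 = -736

-736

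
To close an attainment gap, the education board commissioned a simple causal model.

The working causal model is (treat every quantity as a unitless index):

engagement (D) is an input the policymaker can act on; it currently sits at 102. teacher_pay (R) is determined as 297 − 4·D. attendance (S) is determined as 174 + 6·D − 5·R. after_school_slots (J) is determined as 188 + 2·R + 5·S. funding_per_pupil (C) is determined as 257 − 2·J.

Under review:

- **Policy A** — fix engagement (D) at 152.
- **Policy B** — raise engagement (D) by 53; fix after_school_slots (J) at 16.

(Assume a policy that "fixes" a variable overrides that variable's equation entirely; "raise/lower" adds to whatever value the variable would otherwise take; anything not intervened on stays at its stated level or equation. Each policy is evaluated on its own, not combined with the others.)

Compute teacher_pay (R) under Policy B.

-323

Policy B (D + 53, J := 16):
  D = 102 + 53 = 155
  R = 297 − 4·155 = -323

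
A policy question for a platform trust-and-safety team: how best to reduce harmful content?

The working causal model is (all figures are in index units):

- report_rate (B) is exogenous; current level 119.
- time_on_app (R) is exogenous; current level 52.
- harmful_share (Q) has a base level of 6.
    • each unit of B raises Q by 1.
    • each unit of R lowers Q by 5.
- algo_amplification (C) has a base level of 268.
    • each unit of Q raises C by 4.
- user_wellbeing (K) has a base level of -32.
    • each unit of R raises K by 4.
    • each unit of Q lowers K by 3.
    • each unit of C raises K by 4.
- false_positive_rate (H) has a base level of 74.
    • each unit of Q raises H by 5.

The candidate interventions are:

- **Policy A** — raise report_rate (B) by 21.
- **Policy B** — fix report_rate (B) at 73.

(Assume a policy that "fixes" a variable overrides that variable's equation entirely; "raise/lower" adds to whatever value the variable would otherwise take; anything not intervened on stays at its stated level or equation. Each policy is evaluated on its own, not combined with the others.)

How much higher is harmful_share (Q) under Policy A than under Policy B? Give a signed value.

67

Policy A (B + 21):
  B = 119 + 21 = 140
  R = 52
  Q = 6 + 140 − 5·52 = -114
Policy B (B := 73):
  B = 73
  R = 52
  Q = 6 + 73 − 5·52 = -181
Q: -114 − (-181) = 67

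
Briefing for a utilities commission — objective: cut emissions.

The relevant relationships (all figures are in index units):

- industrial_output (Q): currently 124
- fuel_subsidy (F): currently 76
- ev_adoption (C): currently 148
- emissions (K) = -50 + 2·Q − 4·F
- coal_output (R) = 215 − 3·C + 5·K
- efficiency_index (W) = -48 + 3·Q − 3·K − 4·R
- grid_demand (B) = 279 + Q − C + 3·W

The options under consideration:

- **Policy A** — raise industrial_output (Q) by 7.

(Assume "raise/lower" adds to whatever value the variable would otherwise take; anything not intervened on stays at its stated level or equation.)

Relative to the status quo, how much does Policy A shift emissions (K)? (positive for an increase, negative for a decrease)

14

Baseline:
  Q = 124
  F = 76
  K = -50 + 2·124 − 4·76 = -106
Policy A (Q + 7):
  Q = 124 + 7 = 131
  F = 76
  K = -50 + 2·131 − 4·76 = -92
Change in K: -92 − (-106) = 14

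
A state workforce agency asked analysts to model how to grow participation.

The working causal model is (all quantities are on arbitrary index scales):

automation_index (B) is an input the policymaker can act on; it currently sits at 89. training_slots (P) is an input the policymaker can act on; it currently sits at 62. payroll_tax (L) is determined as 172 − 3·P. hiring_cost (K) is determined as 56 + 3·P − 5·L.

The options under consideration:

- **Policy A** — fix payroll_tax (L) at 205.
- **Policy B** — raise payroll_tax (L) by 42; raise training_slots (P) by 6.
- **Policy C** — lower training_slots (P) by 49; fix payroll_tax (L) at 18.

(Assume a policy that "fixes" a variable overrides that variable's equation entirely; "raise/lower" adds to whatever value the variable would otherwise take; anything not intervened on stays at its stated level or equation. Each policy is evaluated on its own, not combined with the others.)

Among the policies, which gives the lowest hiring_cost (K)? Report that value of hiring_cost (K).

-783

Policy A (L := 205):
  P = 62
  L = 205
  K = 56 + 3·62 − 5·205 = -783
Policy B (L + 42, P + 6):
  P = 62 + 6 = 68
  L = 172 − 3·68 (+42 from intervention) = 10
  K = 56 + 3·68 − 5·10 = 210
Policy C (P − 49, L := 18):
  P = 62 − 49 = 13
  L = 18
  K = 56 + 3·13 − 5·18 = 5
Comparing — Policy A: K=-783, Policy B: K=210, Policy C: K=5. Lowest is -783 (Policy A).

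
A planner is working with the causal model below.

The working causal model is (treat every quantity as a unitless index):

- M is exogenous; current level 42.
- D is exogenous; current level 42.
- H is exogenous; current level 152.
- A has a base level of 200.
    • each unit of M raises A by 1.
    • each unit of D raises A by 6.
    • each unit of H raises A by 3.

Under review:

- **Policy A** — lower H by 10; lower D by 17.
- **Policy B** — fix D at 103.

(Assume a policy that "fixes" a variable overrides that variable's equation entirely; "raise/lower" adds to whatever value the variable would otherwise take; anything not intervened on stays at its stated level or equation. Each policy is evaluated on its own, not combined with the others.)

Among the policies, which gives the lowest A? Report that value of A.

Policy A (H − 10, D − 17):
  M = 42
  D = 42 − 17 = 25
  H = 152 − 10 = 142
  A = 200 + 42 + 6·25 + 3·142 = 818
Policy B (D := 103):
  M = 42
  D = 103
  H = 152
  A = 200 + 42 + 6·103 + 3·152 = 1316
Comparing — Policy A: A=818, Policy B: A=1316. Lowest is 818 (Policy A).

818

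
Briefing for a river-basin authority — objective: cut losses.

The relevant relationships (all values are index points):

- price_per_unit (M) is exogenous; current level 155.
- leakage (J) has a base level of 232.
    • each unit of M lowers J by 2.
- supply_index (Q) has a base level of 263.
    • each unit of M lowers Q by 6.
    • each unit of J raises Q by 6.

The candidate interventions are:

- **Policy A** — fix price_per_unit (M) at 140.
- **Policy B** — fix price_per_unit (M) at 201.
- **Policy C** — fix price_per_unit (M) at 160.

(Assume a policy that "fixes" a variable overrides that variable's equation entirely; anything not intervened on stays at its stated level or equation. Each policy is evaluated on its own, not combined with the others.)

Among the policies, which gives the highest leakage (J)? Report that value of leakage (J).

-48

Policy A (M := 140):
  M = 140
  J = 232 − 2·140 = -48
Policy B (M := 201):
  M = 201
  J = 232 − 2·201 = -170
Policy C (M := 160):
  M = 160
  J = 232 − 2·160 = -88
Comparing — Policy A: J=-48, Policy B: J=-170, Policy C: J=-88. Highest is -48 (Policy A).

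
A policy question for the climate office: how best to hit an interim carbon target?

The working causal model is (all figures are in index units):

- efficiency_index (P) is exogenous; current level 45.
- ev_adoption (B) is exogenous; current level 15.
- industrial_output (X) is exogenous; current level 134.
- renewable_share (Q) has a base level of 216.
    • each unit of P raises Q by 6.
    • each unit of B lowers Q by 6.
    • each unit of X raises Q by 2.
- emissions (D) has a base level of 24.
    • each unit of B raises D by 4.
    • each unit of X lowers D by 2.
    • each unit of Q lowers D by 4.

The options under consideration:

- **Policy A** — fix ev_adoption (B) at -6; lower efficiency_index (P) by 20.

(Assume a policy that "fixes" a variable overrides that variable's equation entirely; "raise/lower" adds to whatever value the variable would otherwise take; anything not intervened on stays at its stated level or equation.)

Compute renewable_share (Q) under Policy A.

670

Policy A (B := -6, P − 20):
  P = 45 − 20 = 25
  B = -6
  X = 134
  Q = 216 + 6·25 − 6·(-6) + 2·134 = 670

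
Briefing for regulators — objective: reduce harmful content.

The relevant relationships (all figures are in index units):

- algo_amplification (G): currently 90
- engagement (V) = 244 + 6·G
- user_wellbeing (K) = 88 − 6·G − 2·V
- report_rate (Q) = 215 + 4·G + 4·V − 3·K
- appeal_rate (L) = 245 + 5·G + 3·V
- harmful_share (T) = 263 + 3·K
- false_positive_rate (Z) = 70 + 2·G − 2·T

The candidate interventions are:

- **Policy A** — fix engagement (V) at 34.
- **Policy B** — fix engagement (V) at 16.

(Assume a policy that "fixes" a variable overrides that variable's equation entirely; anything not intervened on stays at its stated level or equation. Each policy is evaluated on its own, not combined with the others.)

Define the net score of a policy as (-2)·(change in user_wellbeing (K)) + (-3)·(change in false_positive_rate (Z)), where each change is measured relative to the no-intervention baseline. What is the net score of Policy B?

24576

Baseline:
  G = 90
  V = 244 + 6·90 = 784
  K = 88 − 6·90 − 2·784 = -2020
  T = 263 + 3·(-2020) = -5797
  Z = 70 + 2·90 − 2·(-5797) = 11844
Policy B (V := 16):
  G = 90
  V = 16
  K = 88 − 6·90 − 2·16 = -484
  T = 263 + 3·(-484) = -1189
  Z = 70 + 2·90 − 2·(-1189) = 2628
ΔK = -484 − (-2020) = 1536; ΔZ = 2628 − 11844 = -9216
Score = (-2)·1536 + (-3)·(-9216) = 24576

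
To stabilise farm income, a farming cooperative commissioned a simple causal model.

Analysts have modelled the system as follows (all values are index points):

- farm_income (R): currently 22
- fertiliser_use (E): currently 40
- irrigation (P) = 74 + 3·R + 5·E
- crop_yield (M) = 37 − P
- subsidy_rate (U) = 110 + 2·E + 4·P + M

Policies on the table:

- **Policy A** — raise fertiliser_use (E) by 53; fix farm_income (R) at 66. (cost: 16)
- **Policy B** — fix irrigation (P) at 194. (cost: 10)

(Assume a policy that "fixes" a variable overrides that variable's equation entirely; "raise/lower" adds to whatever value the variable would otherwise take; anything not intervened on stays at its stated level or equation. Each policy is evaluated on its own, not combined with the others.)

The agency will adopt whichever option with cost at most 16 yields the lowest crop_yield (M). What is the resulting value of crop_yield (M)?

-700

Policy A (E + 53, R := 66):
  R = 66
  E = 40 + 53 = 93
  P = 74 + 3·66 + 5·93 = 737
  M = 37 − 737 = -700
Policy B (P := 194):
  R = 22
  E = 40
  P = 194
  M = 37 − 194 = -157
Comparing — Policy A: M=-700, Policy B: M=-157. Lowest is -700 (Policy A).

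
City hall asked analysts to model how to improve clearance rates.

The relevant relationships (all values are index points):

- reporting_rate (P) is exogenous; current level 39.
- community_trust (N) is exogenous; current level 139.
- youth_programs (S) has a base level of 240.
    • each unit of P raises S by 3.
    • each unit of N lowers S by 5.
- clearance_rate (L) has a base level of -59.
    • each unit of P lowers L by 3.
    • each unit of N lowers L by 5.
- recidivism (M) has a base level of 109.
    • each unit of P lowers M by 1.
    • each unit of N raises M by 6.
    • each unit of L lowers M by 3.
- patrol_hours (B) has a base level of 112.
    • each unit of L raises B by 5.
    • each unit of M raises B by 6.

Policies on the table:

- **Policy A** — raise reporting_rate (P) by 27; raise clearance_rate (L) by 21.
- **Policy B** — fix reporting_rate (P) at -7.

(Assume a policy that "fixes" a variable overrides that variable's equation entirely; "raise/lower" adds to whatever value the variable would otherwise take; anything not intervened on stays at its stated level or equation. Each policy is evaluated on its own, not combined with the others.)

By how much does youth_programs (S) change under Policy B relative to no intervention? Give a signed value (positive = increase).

-138

Baseline:
  P = 39
  N = 139
  S = 240 + 3·39 − 5·139 = -338
Policy B (P := -7):
  P = -7
  N = 139
  S = 240 + 3·(-7) − 5·139 = -476
Change in S: -476 − (-338) = -138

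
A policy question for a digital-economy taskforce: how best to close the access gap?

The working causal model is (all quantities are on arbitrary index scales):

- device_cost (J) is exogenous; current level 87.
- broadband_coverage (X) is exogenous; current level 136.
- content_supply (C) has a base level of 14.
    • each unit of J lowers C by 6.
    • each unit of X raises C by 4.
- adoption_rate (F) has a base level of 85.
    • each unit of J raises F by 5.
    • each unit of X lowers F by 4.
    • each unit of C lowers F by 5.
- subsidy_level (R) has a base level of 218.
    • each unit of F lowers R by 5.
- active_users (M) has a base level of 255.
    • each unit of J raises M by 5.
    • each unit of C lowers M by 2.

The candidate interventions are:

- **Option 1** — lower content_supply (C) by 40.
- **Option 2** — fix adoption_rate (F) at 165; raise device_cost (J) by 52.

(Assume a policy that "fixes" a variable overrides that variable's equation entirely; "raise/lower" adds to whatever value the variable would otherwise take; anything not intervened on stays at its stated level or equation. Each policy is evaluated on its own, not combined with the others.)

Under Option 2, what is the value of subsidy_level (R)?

Option 2 (F := 165, J + 52):
  J = 87 + 52 = 139
  X = 136
  C = 14 − 6·139 + 4·136 = -276
  F = 165
  R = 218 − 5·165 = -607

-607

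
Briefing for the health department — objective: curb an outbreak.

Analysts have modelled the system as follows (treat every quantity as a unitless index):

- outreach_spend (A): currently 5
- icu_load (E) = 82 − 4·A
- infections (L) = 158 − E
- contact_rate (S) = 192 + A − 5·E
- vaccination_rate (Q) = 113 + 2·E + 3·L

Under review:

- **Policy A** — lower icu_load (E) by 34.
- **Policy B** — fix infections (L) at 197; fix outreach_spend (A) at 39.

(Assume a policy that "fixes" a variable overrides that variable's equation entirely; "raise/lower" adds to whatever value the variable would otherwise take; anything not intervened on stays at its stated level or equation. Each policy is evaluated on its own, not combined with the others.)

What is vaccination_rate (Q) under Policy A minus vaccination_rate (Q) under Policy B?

Policy A (E − 34):
  A = 5
  E = 82 − 4·5 (−34 from intervention) = 28
  L = 158 − 28 = 130
  Q = 113 + 2·28 + 3·130 = 559
Policy B (L := 197, A := 39):
  A = 39
  E = 82 − 4·39 = -74
  L = 197
  Q = 113 + 2·(-74) + 3·197 = 556
Q: 559 − 556 = 3

3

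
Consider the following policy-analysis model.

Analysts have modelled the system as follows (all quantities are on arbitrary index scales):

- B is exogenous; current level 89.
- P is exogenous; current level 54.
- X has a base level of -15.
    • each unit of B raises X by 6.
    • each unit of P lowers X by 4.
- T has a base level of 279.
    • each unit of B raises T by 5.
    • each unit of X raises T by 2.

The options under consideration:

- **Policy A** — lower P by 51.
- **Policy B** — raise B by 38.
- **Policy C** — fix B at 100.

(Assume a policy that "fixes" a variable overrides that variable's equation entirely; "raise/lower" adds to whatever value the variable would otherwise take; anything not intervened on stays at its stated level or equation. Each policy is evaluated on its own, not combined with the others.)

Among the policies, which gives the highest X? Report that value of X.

531

Policy A (P − 51):
  B = 89
  P = 54 − 51 = 3
  X = -15 + 6·89 − 4·3 = 507
Policy B (B + 38):
  B = 89 + 38 = 127
  P = 54
  X = -15 + 6·127 − 4·54 = 531
Policy C (B := 100):
  B = 100
  P = 54
  X = -15 + 6·100 − 4·54 = 369
Comparing — Policy A: X=507, Policy B: X=531, Policy C: X=369. Highest is 531 (Policy B).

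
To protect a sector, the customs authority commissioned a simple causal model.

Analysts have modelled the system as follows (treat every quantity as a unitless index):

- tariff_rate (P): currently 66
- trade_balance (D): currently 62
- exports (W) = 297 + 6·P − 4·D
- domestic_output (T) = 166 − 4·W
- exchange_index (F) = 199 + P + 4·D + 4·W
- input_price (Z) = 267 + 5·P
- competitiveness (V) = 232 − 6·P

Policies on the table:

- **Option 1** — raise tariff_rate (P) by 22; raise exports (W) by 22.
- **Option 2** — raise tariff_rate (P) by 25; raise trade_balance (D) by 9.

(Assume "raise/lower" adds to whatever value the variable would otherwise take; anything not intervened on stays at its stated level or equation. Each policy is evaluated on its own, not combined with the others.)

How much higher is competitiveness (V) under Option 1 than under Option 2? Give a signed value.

18

Option 1 (P + 22, W + 22):
  P = 66 + 22 = 88
  V = 232 − 6·88 = -296
Option 2 (P + 25, D + 9):
  P = 66 + 25 = 91
  V = 232 − 6·91 = -314
V: -296 − (-314) = 18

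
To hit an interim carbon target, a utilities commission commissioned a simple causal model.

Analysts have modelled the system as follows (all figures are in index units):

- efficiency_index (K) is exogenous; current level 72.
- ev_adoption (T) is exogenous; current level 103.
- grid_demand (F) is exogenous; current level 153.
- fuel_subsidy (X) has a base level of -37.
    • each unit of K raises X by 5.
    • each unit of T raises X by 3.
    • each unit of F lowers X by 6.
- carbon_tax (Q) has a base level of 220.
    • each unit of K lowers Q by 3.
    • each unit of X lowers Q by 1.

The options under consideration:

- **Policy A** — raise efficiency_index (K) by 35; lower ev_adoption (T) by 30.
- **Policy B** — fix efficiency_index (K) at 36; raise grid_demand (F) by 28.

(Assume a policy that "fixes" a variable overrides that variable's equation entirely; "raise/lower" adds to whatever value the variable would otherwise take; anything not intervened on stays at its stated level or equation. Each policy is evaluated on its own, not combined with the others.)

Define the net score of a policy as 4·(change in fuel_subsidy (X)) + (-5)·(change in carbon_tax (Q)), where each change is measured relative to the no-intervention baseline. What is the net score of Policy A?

1290

Baseline:
  K = 72
  T = 103
  F = 153
  X = -37 + 5·72 + 3·103 − 6·153 = -286
  Q = 220 − 3·72 − (-286) = 290
Policy A (K + 35, T − 30):
  K = 72 + 35 = 107
  T = 103 − 30 = 73
  F = 153
  X = -37 + 5·107 + 3·73 − 6·153 = -201
  Q = 220 − 3·107 − (-201) = 100
ΔX = -201 − (-286) = 85; ΔQ = 100 − 290 = -190
Score = 4·85 + (-5)·(-190) = 1290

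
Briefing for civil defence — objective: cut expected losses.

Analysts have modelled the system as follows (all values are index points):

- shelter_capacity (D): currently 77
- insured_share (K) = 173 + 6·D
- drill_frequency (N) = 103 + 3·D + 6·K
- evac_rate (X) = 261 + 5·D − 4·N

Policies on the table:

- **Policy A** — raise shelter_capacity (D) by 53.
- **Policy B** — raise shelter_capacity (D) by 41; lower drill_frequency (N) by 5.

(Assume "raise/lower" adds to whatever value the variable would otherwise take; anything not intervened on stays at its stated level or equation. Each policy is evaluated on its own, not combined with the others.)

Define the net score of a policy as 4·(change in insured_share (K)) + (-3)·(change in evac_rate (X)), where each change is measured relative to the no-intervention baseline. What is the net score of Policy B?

19497

Baseline:
  D = 77
  K = 173 + 6·77 = 635
  N = 103 + 3·77 + 6·635 = 4144
  X = 261 + 5·77 − 4·4144 = -15930
Policy B (D + 41, N − 5):
  D = 77 + 41 = 118
  K = 173 + 6·118 = 881
  N = 103 + 3·118 + 6·881 (−5 from intervention) = 5738
  X = 261 + 5·118 − 4·5738 = -22101
ΔK = 881 − 635 = 246; ΔX = -22101 − (-15930) = -6171
Score = 4·246 + (-3)·(-6171) = 19497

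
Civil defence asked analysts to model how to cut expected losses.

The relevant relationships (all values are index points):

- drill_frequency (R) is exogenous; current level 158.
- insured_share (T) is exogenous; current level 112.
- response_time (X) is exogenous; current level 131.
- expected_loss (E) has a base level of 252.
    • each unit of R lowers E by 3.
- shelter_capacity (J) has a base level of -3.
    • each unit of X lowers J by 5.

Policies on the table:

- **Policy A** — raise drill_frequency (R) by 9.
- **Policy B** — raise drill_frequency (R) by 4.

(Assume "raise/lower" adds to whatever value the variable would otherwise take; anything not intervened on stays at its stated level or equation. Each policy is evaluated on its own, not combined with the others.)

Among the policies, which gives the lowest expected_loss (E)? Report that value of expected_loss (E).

Policy A (R + 9):
  R = 158 + 9 = 167
  E = 252 − 3·167 = -249
Policy B (R + 4):
  R = 158 + 4 = 162
  E = 252 − 3·162 = -234
Comparing — Policy A: E=-249, Policy B: E=-234. Lowest is -249 (Policy A).

-249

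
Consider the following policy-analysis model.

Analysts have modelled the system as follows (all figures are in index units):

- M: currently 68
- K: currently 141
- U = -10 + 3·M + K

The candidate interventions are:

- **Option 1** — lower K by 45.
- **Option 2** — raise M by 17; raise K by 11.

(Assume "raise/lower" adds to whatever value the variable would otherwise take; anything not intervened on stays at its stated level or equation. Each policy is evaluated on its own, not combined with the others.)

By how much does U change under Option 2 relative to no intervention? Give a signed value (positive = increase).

Baseline:
  M = 68
  K = 141
  U = -10 + 3·68 + 141 = 335
Option 2 (M + 17, K + 11):
  M = 68 + 17 = 85
  K = 141 + 11 = 152
  U = -10 + 3·85 + 152 = 397
Change in U: 397 − 335 = 62

62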